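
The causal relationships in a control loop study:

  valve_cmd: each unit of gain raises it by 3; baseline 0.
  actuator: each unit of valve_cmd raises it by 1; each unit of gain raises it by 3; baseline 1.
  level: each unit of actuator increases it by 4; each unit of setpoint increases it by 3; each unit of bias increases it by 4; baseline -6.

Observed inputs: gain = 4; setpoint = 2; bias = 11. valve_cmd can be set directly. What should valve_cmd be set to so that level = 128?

Intervening on valve_cmd fixes its value directly, overriding its dependence on gain.
Substituting into the actuator equation gives actuator = valve_cmd + 13.
So level = 4*valve_cmd + 96.
Solve 4*valve_cmd + 96 = 128: valve_cmd = (128 - 96) / 4 = 8.

valve_cmd = 8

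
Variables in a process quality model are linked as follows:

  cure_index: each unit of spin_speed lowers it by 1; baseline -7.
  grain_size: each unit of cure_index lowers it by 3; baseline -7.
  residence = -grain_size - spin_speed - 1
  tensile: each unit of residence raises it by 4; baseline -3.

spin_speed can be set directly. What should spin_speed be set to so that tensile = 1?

spin_speed = -4

Substituting into the grain_size equation gives grain_size = 3*spin_speed + 14.
Substituting into the residence equation gives residence = -4*spin_speed - 15.
Substituting into the tensile equation gives tensile = -16*spin_speed - 63.
Solve -16*spin_speed - 63 = 1: spin_speed = (1 + 63) / -16 = -4.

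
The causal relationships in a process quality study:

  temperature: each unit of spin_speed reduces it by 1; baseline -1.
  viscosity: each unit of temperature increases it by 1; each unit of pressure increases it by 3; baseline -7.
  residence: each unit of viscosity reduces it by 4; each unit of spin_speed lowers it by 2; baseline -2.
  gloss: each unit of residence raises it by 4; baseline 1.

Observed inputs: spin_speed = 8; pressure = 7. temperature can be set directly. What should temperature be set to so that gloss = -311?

Intervening on temperature fixes its value directly, overriding its dependence on spin_speed.
Substituting into the viscosity equation gives viscosity = temperature + 14.
Substituting into the residence equation gives residence = -4*temperature - 74.
Substituting into the gloss equation gives gloss = -16*temperature - 295.
Solve -16*temperature - 295 = -311: temperature = (-311 + 295) / -16 = 1.

temperature = 1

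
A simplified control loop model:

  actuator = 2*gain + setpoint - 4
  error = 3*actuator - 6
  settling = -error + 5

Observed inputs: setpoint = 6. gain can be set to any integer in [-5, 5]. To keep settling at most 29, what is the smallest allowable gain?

gain = -4

Substituting into the actuator equation gives actuator = 2*gain + 2.
Substituting into the error equation gives error = 6*gain.
settling becomes -6*gain + 5.
Require -6*gain + 5 ≤ 29, so gain ≥ -4.
The smallest integer in [-5, 5] satisfying this is -4.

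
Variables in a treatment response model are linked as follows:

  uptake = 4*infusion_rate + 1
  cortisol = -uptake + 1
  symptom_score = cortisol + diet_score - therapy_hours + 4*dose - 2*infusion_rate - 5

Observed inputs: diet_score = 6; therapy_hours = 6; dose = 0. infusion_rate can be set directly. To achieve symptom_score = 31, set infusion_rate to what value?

infusion_rate = -6

Substituting into the cortisol equation gives cortisol = -4*infusion_rate.
symptom_score becomes -6*infusion_rate - 5.
Solve -6*infusion_rate - 5 = 31: infusion_rate = (31 + 5) / -6 = -6.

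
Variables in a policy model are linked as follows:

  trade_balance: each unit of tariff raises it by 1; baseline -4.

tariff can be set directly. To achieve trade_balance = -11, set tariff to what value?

tariff = -7

Solve tariff - 4 = -11: tariff = (-11 + 4) / 1 = -7.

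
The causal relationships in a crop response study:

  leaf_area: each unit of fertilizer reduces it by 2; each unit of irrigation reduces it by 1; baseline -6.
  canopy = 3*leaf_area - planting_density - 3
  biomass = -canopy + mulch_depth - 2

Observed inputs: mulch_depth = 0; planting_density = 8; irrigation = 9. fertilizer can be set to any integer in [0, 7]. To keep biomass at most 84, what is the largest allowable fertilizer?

Substituting into the leaf_area equation gives leaf_area = -2*fertilizer - 15.
Substituting into the canopy equation gives canopy = -6*fertilizer - 56.
So biomass = 6*fertilizer + 54.
Require 6*fertilizer + 54 ≤ 84, so fertilizer ≤ 5.
The largest integer in [0, 7] satisfying this is 5.

fertilizer = 5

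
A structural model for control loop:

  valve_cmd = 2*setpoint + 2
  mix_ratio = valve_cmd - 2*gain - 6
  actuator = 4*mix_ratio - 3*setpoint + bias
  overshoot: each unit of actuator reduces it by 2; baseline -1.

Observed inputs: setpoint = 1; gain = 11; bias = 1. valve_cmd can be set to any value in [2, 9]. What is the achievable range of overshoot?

Intervening on valve_cmd fixes its value directly, overriding its dependence on setpoint.
Substituting into the mix_ratio equation gives mix_ratio = valve_cmd - 28.
Substituting into the actuator equation gives actuator = 4*valve_cmd - 114.
So overshoot = -8*valve_cmd + 227.
Linear in valve_cmd, so extremes are at the endpoints: valve_cmd = 2 gives overshoot = 211; valve_cmd = 9 gives overshoot = 155.

155 to 211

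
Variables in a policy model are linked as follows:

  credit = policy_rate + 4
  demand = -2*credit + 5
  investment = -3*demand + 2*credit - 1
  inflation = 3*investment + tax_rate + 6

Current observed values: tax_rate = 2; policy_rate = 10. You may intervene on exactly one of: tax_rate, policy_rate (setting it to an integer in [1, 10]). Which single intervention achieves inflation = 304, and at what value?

set tax_rate = 10

Intervening on tax_rate: with other inputs at their observed values, inflation = tax_rate + 294. Solving for 304 gives tax_rate = 10, within [1, 10].
Intervening on policy_rate: inflation = 24*policy_rate + 56. Reaching 304 requires policy_rate = 31/3, not an integer.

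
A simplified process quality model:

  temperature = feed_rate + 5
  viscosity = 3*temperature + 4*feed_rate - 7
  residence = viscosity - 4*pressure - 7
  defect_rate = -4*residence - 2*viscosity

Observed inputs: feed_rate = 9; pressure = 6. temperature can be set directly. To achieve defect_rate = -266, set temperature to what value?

temperature = 12

Intervening on temperature fixes its value directly, overriding its dependence on feed_rate.
Substituting into the viscosity equation gives viscosity = 3*temperature + 29.
residence becomes 3*temperature - 2.
Substituting into the defect_rate equation gives defect_rate = -18*temperature - 50.
Solve -18*temperature - 50 = -266: temperature = (-266 + 50) / -18 = 12.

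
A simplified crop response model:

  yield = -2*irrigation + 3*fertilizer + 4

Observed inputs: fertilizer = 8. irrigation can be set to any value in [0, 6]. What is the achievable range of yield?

16 to 28

Substituting into the yield equation gives yield = -2*irrigation + 28.
Linear in irrigation, so extremes are at the endpoints: irrigation = 0 gives yield = 28; irrigation = 6 gives yield = 16.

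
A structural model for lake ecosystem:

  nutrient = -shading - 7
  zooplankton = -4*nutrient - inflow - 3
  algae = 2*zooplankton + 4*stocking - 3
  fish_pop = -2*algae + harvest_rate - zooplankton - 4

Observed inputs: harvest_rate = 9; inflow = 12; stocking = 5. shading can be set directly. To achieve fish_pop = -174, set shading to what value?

Substituting into the zooplankton equation gives zooplankton = 4*shading + 13.
This gives algae = 8*shading + 43.
Substituting into the fish_pop equation gives fish_pop = -20*shading - 94.
Solve -20*shading - 94 = -174: shading = (-174 + 94) / -20 = 4.

shading = 4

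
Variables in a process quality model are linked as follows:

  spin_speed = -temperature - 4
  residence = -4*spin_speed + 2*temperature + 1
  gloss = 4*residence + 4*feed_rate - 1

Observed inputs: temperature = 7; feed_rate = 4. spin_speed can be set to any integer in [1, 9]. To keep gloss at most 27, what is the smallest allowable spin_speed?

spin_speed = 3

Intervening on spin_speed fixes its value directly, overriding its dependence on temperature.
Substituting into the residence equation gives residence = -4*spin_speed + 15.
gloss becomes -16*spin_speed + 75.
Require -16*spin_speed + 75 ≤ 27, so spin_speed ≥ 3.
The smallest integer in [1, 9] satisfying this is 3.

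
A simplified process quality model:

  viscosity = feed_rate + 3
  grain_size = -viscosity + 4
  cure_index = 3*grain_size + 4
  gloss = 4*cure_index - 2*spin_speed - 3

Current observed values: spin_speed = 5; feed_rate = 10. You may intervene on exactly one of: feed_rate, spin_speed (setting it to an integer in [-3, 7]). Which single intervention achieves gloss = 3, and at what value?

Intervening on feed_rate: with other inputs at their observed values, gloss = -12*feed_rate + 15. Solving for 3 gives feed_rate = 1, within [-3, 7].
Intervening on spin_speed: gloss = -2*spin_speed - 95. Reaching 3 requires spin_speed = -49, outside [-3, 7].

set feed_rate = 1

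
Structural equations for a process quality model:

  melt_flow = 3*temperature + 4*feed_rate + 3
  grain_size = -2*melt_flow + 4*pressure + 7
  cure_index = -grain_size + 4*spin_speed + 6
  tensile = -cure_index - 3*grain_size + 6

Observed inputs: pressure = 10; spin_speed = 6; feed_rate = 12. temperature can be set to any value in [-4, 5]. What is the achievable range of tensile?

Substituting into the melt_flow equation gives melt_flow = 3*temperature + 51.
Substituting into the grain_size equation gives grain_size = -6*temperature - 55.
So cure_index = 6*temperature + 85.
Substituting into the tensile equation gives tensile = 12*temperature + 86.
Linear in temperature, so extremes are at the endpoints: temperature = -4 gives tensile = 38; temperature = 5 gives tensile = 146.

38 to 146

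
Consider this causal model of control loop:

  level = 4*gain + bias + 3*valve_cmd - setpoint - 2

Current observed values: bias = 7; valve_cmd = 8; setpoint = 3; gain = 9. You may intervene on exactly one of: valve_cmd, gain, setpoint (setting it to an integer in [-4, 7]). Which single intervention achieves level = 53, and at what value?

set valve_cmd = 5

Intervening on valve_cmd: with other inputs at their observed values, level = 3*valve_cmd + 38. Solving for 53 gives valve_cmd = 5, within [-4, 7].
Intervening on gain: level = 4*gain + 26. Reaching 53 requires gain = 27/4, not an integer.
Intervening on setpoint: level = -setpoint + 65. Reaching 53 requires setpoint = 12, outside [-4, 7].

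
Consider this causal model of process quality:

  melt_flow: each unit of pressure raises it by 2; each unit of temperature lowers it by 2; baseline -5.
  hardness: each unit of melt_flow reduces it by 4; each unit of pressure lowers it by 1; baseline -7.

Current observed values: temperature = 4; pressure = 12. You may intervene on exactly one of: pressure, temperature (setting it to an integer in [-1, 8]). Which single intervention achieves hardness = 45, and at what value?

Intervening on pressure: with other inputs at their observed values, hardness = -9*pressure + 45. Solving for 45 gives pressure = 0, within [-1, 8].
Intervening on temperature: hardness = 8*temperature - 95. Reaching 45 requires temperature = 35/2, not an integer.

set pressure = 0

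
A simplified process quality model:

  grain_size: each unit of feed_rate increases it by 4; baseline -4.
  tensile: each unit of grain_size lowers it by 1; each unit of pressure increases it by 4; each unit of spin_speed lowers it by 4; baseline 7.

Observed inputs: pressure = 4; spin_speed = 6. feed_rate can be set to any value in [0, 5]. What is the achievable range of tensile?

Substituting into the tensile equation gives tensile = -4*feed_rate + 3.
Linear in feed_rate, so extremes are at the endpoints: feed_rate = 0 gives tensile = 3; feed_rate = 5 gives tensile = -17.

-17 to 3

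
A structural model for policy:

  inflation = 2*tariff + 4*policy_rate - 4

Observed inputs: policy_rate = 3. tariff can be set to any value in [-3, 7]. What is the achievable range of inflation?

Substituting into the inflation equation gives inflation = 2*tariff + 8.
Linear in tariff, so extremes are at the endpoints: tariff = -3 gives inflation = 2; tariff = 7 gives inflation = 22.

2 to 22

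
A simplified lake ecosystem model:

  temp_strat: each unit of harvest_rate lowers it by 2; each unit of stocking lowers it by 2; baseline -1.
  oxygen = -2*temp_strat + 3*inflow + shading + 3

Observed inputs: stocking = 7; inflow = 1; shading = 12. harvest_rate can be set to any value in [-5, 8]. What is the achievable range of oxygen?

Substituting into the temp_strat equation gives temp_strat = -2*harvest_rate - 15.
oxygen becomes 4*harvest_rate + 48.
Linear in harvest_rate, so extremes are at the endpoints: harvest_rate = -5 gives oxygen = 28; harvest_rate = 8 gives oxygen = 80.

28 to 80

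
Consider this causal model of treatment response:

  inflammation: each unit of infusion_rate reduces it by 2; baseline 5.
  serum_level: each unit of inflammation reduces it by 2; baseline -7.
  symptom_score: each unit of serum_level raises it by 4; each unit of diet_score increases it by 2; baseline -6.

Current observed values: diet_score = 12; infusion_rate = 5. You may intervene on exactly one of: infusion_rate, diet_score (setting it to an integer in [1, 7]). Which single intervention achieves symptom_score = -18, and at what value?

Intervening on infusion_rate: with other inputs at their observed values, symptom_score = 16*infusion_rate - 50. Solving for -18 gives infusion_rate = 2, within [1, 7].
Intervening on diet_score: symptom_score = 2*diet_score + 6. Reaching -18 requires diet_score = -12, outside [1, 7].

set infusion_rate = 2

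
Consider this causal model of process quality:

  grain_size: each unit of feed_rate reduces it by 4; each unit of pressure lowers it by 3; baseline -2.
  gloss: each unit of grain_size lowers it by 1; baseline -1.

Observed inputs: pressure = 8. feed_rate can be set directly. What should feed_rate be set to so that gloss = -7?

feed_rate = -8

Substituting into the grain_size equation gives grain_size = -4*feed_rate - 26.
Substituting into the gloss equation gives gloss = 4*feed_rate + 25.
Solve 4*feed_rate + 25 = -7: feed_rate = (-7 - 25) / 4 = -8.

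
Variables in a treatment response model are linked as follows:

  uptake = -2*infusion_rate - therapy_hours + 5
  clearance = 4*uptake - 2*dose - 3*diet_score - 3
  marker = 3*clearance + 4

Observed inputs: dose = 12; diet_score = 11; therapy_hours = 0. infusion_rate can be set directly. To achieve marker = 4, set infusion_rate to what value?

Substituting into the uptake equation gives uptake = -2*infusion_rate + 5.
Substituting into the clearance equation gives clearance = -8*infusion_rate - 40.
This gives marker = -24*infusion_rate - 116.
Solve -24*infusion_rate - 116 = 4: infusion_rate = (4 + 116) / -24 = -5.

infusion_rate = -5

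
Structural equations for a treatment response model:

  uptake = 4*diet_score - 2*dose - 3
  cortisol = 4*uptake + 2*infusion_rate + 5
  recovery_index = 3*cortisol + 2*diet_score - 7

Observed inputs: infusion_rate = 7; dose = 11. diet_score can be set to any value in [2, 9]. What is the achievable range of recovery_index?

-150 to 200

Substituting into the uptake equation gives uptake = 4*diet_score - 25.
Substituting into the cortisol equation gives cortisol = 16*diet_score - 81.
This gives recovery_index = 50*diet_score - 250.
Linear in diet_score, so extremes are at the endpoints: diet_score = 2 gives recovery_index = -150; diet_score = 9 gives recovery_index = 200.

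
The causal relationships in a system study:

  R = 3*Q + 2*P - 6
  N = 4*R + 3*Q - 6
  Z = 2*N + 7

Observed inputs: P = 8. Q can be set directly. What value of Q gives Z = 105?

Q = 1

Substituting into the R equation gives R = 3*Q + 10.
Substituting into the N equation gives N = 15*Q + 34.
Z becomes 30*Q + 75.
Solve 30*Q + 75 = 105: Q = (105 - 75) / 30 = 1.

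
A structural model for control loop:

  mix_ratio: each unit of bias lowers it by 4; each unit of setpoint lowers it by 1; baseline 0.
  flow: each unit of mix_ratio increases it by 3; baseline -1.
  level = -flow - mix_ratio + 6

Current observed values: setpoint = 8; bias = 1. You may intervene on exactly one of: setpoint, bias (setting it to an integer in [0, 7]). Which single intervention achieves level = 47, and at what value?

set setpoint = 6

Intervening on setpoint: with other inputs at their observed values, level = 4*setpoint + 23. Solving for 47 gives setpoint = 6, within [0, 7].
Intervening on bias: level = 16*bias + 39. Reaching 47 requires bias = 1/2, not an integer.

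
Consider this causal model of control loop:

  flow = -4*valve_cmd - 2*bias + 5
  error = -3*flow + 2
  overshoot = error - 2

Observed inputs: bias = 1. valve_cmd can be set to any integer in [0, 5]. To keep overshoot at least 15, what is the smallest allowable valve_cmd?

valve_cmd = 2

Substituting into the flow equation gives flow = -4*valve_cmd + 3.
error becomes 12*valve_cmd - 7.
Substituting into the overshoot equation gives overshoot = 12*valve_cmd - 9.
Require 12*valve_cmd - 9 ≥ 15, so valve_cmd ≥ 2.
The smallest integer in [0, 5] satisfying this is 2.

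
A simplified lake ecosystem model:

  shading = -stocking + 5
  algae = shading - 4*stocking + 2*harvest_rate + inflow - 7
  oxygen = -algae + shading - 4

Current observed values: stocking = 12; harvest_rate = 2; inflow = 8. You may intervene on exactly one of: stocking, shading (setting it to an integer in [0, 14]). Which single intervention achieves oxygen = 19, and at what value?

Intervening on stocking: with other inputs at their observed values, oxygen = 4*stocking - 9. Solving for 19 gives stocking = 7, within [0, 14].
Intervening on shading: the paths from shading to oxygen cancel (net effect zero), leaving oxygen = 39; 19 is unreachable this way.

set stocking = 7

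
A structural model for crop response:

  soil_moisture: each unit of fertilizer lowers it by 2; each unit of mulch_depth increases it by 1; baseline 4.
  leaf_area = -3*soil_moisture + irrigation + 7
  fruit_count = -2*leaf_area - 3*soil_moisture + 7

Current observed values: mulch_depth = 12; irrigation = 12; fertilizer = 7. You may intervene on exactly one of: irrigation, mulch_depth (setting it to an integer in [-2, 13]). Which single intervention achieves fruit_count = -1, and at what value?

set irrigation = 0

Intervening on irrigation: with other inputs at their observed values, fruit_count = -2*irrigation - 1. Solving for -1 gives irrigation = 0, within [-2, 13].
Intervening on mulch_depth: fruit_count = 3*mulch_depth - 61. Reaching -1 requires mulch_depth = 20, outside [-2, 13].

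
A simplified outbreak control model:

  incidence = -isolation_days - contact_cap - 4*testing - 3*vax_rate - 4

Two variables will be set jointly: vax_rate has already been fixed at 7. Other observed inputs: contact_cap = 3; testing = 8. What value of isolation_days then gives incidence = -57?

With vax_rate held at 7:
Substituting into the incidence equation gives incidence = -isolation_days - 60.
Solve -isolation_days - 60 = -57: isolation_days = (-57 + 60) / -1 = -3.

isolation_days = -3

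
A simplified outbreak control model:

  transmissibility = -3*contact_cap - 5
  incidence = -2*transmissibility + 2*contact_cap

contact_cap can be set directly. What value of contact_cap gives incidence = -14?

Substituting into the incidence equation gives incidence = 8*contact_cap + 10.
Solve 8*contact_cap + 10 = -14: contact_cap = (-14 - 10) / 8 = -3.

contact_cap = -3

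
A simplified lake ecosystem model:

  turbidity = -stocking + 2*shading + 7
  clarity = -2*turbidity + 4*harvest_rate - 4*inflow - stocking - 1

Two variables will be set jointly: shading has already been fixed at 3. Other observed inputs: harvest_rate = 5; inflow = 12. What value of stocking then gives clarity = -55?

stocking = 0

With shading held at 3:
Substituting into the turbidity equation gives turbidity = -stocking + 13.
So clarity = stocking - 55.
Solve stocking - 55 = -55: stocking = (-55 + 55) / 1 = 0.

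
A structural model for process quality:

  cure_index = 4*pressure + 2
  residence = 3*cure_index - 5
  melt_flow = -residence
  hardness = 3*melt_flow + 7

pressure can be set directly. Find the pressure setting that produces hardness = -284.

pressure = 8

Substituting into the residence equation gives residence = 12*pressure + 1.
Substituting into the melt_flow equation gives melt_flow = -12*pressure - 1.
hardness becomes -36*pressure + 4.
Solve -36*pressure + 4 = -284: pressure = (-284 - 4) / -36 = 8.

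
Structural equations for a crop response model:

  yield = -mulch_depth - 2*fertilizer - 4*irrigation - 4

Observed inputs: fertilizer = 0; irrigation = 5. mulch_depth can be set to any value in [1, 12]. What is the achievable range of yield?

-36 to -25

Substituting into the yield equation gives yield = -mulch_depth - 24.
Linear in mulch_depth, so extremes are at the endpoints: mulch_depth = 1 gives yield = -25; mulch_depth = 12 gives yield = -36.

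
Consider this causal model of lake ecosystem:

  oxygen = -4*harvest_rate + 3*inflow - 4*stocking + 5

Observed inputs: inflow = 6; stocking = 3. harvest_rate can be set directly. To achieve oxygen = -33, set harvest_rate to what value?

Substituting into the oxygen equation gives oxygen = -4*harvest_rate + 11.
Solve -4*harvest_rate + 11 = -33: harvest_rate = (-33 - 11) / -4 = 11.

harvest_rate = 11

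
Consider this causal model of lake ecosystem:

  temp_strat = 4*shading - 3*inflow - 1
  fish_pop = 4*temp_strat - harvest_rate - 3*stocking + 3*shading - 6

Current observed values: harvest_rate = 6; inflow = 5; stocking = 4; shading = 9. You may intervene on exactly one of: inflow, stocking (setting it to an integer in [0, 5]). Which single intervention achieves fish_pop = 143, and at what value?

set inflow = 0

Intervening on inflow: with other inputs at their observed values, fish_pop = -12*inflow + 143. Solving for 143 gives inflow = 0, within [0, 5].
Intervening on stocking: fish_pop = -3*stocking + 95. Reaching 143 requires stocking = -16, outside [0, 5].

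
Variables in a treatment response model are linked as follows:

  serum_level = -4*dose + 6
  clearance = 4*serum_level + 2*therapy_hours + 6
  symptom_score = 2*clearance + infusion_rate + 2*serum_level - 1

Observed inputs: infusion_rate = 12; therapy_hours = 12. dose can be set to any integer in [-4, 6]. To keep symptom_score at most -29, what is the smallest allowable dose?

Substituting into the clearance equation gives clearance = -16*dose + 54.
symptom_score becomes -40*dose + 131.
Require -40*dose + 131 ≤ -29, so dose ≥ 4.
The smallest integer in [-4, 6] satisfying this is 4.

dose = 4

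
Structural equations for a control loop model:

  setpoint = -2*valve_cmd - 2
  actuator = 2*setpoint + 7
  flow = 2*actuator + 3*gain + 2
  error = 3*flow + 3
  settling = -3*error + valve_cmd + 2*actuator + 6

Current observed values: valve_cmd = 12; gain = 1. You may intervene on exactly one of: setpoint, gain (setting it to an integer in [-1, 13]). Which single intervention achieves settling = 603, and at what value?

Intervening on setpoint: settling = -32*setpoint - 148. Reaching 603 requires setpoint = -751/32, not an integer.
Intervening on gain: with other inputs at their observed values, settling = -27*gain + 711. Solving for 603 gives gain = 4, within [-1, 13].

set gain = 4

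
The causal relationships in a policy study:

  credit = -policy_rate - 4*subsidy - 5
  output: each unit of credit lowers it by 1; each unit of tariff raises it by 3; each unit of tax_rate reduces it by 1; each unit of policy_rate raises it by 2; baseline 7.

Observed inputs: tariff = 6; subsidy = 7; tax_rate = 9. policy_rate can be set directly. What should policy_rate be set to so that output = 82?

Substituting into the credit equation gives credit = -policy_rate - 33.
output becomes 3*policy_rate + 49.
Solve 3*policy_rate + 49 = 82: policy_rate = (82 - 49) / 3 = 11.

policy_rate = 11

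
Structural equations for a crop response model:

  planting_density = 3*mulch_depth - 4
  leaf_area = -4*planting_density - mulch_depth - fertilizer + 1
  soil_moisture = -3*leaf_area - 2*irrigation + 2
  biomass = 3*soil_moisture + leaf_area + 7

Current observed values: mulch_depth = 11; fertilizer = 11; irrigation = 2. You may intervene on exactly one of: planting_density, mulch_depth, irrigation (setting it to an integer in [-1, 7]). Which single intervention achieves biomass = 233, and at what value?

Intervening on planting_density: with other inputs at their observed values, biomass = 32*planting_density + 169. Solving for 233 gives planting_density = 2, within [-1, 7].
Intervening on mulch_depth: biomass = 104*mulch_depth - 47. Reaching 233 requires mulch_depth = 35/13, not an integer.
Intervening on irrigation: biomass = -6*irrigation + 1109. Reaching 233 requires irrigation = 146, outside [-1, 7].

set planting_density = 2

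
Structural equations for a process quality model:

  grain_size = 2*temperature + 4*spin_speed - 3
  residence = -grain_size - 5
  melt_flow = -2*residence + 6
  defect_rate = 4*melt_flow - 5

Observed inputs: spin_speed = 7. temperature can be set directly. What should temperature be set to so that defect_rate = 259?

temperature = 0

Substituting into the grain_size equation gives grain_size = 2*temperature + 25.
This gives residence = -2*temperature - 30.
So melt_flow = 4*temperature + 66.
Substituting into the defect_rate equation gives defect_rate = 16*temperature + 259.
Solve 16*temperature + 259 = 259: temperature = (259 - 259) / 16 = 0.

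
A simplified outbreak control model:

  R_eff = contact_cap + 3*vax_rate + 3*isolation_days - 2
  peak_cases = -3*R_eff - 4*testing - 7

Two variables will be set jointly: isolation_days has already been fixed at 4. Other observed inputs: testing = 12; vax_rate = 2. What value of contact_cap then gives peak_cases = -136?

contact_cap = 11

With isolation_days held at 4:
Substituting into the R_eff equation gives R_eff = contact_cap + 16.
This gives peak_cases = -3*contact_cap - 103.
Solve -3*contact_cap - 103 = -136: contact_cap = (-136 + 103) / -3 = 11.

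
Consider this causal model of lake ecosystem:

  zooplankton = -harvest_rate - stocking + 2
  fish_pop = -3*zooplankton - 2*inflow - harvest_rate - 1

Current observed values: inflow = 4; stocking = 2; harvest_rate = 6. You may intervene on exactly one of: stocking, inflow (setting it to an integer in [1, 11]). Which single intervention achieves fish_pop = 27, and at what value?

Intervening on stocking: with other inputs at their observed values, fish_pop = 3*stocking - 3. Solving for 27 gives stocking = 10, within [1, 11].
Intervening on inflow: fish_pop = -2*inflow + 11. Reaching 27 requires inflow = -8, outside [1, 11].

set stocking = 10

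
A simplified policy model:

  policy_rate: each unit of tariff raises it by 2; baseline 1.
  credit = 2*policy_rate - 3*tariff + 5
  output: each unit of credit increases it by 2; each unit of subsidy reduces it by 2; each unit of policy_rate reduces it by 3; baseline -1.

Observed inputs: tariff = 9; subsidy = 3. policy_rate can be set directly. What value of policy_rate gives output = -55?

Intervening on policy_rate fixes its value directly, overriding its dependence on tariff.
Substituting into the credit equation gives credit = 2*policy_rate - 22.
Substituting into the output equation gives output = policy_rate - 51.
Solve policy_rate - 51 = -55: policy_rate = (-55 + 51) / 1 = -4.

policy_rate = -4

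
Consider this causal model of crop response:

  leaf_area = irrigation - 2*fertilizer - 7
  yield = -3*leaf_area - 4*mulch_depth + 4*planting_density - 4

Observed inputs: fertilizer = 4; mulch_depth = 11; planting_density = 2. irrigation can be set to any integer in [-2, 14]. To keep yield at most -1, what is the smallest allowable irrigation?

Substituting into the leaf_area equation gives leaf_area = irrigation - 15.
yield becomes -3*irrigation + 5.
Require -3*irrigation + 5 ≤ -1, so irrigation ≥ 2.
The smallest integer in [-2, 14] satisfying this is 2.

irrigation = 2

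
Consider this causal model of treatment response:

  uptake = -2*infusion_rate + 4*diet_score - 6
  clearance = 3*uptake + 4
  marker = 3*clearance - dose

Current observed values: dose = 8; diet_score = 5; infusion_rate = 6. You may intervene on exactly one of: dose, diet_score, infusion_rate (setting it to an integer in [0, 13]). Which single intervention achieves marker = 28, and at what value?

Intervening on dose: with other inputs at their observed values, marker = -dose + 30. Solving for 28 gives dose = 2, within [0, 13].
Intervening on diet_score: marker = 36*diet_score - 158. Reaching 28 requires diet_score = 31/6, not an integer.
Intervening on infusion_rate: marker = -18*infusion_rate + 130. Reaching 28 requires infusion_rate = 17/3, not an integer.

set dose = 2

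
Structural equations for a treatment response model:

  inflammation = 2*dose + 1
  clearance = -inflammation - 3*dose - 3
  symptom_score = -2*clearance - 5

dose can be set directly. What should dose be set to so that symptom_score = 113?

dose = 11

Substituting into the clearance equation gives clearance = -5*dose - 4.
So symptom_score = 10*dose + 3.
Solve 10*dose + 3 = 113: dose = (113 - 3) / 10 = 11.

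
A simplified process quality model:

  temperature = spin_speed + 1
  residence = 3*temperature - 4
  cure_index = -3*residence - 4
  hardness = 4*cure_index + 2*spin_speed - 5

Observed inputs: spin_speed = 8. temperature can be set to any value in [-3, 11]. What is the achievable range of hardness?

-353 to 151

Intervening on temperature fixes its value directly, overriding its dependence on spin_speed.
Substituting into the cure_index equation gives cure_index = -9*temperature + 8.
So hardness = -36*temperature + 43.
Linear in temperature, so extremes are at the endpoints: temperature = -3 gives hardness = 151; temperature = 11 gives hardness = -353.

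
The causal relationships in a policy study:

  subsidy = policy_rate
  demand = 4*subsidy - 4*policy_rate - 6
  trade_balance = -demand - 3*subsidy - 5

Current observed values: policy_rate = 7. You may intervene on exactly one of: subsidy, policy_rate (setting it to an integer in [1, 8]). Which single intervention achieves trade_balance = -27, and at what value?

set subsidy = 8

Intervening on subsidy: with other inputs at their observed values, trade_balance = -7*subsidy + 29. Solving for -27 gives subsidy = 8, within [1, 8].
Intervening on policy_rate: trade_balance = -3*policy_rate + 1. Reaching -27 requires policy_rate = 28/3, not an integer.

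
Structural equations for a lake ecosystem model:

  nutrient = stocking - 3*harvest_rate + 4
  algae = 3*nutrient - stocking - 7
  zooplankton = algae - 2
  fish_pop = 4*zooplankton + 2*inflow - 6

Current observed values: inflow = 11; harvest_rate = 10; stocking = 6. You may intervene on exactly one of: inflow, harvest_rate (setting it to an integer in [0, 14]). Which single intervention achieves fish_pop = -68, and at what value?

Intervening on inflow: fish_pop = 2*inflow - 306. Reaching -68 requires inflow = 119, outside [0, 14].
Intervening on harvest_rate: with other inputs at their observed values, fish_pop = -36*harvest_rate + 76. Solving for -68 gives harvest_rate = 4, within [0, 14].

set harvest_rate = 4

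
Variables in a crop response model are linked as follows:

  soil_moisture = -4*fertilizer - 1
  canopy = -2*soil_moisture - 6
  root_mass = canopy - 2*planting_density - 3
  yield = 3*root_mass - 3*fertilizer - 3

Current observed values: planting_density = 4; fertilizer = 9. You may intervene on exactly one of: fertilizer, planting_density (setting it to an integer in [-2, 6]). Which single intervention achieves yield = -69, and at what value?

set fertilizer = -1

Intervening on fertilizer: with other inputs at their observed values, yield = 21*fertilizer - 48. Solving for -69 gives fertilizer = -1, within [-2, 6].
Intervening on planting_density: yield = -6*planting_density + 165. Reaching -69 requires planting_density = 39, outside [-2, 6].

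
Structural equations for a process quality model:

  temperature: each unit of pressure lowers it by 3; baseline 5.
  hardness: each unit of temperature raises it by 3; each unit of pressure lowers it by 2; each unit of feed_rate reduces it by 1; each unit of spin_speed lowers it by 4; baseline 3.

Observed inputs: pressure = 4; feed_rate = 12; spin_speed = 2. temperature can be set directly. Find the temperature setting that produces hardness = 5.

temperature = 10

Intervening on temperature fixes its value directly, overriding its dependence on pressure.
Substituting into the hardness equation gives hardness = 3*temperature - 25.
Solve 3*temperature - 25 = 5: temperature = (5 + 25) / 3 = 10.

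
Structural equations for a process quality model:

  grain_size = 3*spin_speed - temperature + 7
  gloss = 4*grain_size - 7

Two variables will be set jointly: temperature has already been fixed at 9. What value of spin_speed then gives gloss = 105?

With temperature held at 9:
Substituting into the grain_size equation gives grain_size = 3*spin_speed - 2.
This gives gloss = 12*spin_speed - 15.
Solve 12*spin_speed - 15 = 105: spin_speed = (105 + 15) / 12 = 10.

spin_speed = 10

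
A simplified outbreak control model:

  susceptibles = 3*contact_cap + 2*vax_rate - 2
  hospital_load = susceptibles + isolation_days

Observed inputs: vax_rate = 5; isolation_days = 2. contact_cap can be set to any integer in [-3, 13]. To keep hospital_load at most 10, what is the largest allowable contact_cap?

Substituting into the susceptibles equation gives susceptibles = 3*contact_cap + 8.
So hospital_load = 3*contact_cap + 10.
Require 3*contact_cap + 10 ≤ 10, so contact_cap ≤ 0.
The largest integer in [-3, 13] satisfying this is 0.

contact_cap = 0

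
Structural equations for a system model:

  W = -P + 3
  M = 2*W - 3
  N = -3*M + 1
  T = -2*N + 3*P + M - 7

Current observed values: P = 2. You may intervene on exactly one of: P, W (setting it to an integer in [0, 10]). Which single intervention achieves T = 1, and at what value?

set P = 1

Intervening on P: with other inputs at their observed values, T = -11*P + 12. Solving for 1 gives P = 1, within [0, 10].
Intervening on W: T = 14*W - 24. Reaching 1 requires W = 25/14, not an integer.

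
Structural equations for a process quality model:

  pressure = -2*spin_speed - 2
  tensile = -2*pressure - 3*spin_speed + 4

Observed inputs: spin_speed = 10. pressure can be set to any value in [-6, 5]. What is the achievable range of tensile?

-36 to -14

Intervening on pressure fixes its value directly, overriding its dependence on spin_speed.
Substituting into the tensile equation gives tensile = -2*pressure - 26.
Linear in pressure, so extremes are at the endpoints: pressure = -6 gives tensile = -14; pressure = 5 gives tensile = -36.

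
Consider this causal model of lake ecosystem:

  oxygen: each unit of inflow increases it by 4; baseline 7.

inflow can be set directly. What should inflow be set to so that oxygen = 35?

Solve 4*inflow + 7 = 35: inflow = (35 - 7) / 4 = 7.

inflow = 7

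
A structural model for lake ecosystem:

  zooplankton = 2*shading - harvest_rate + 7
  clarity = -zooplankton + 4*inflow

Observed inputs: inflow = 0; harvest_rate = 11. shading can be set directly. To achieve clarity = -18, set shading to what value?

Substituting into the zooplankton equation gives zooplankton = 2*shading - 4.
So clarity = -2*shading + 4.
Solve -2*shading + 4 = -18: shading = (-18 - 4) / -2 = 11.

shading = 11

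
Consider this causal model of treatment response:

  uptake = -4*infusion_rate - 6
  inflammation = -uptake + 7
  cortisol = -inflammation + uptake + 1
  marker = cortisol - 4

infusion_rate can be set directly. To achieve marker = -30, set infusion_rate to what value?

infusion_rate = 1

Substituting into the inflammation equation gives inflammation = 4*infusion_rate + 13.
cortisol becomes -8*infusion_rate - 18.
Substituting into the marker equation gives marker = -8*infusion_rate - 22.
Solve -8*infusion_rate - 22 = -30: infusion_rate = (-30 + 22) / -8 = 1.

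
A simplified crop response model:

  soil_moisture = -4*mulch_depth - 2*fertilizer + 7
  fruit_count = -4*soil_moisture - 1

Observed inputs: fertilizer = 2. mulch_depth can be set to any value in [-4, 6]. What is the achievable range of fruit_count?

-77 to 83

Substituting into the soil_moisture equation gives soil_moisture = -4*mulch_depth + 3.
So fruit_count = 16*mulch_depth - 13.
Linear in mulch_depth, so extremes are at the endpoints: mulch_depth = -4 gives fruit_count = -77; mulch_depth = 6 gives fruit_count = 83.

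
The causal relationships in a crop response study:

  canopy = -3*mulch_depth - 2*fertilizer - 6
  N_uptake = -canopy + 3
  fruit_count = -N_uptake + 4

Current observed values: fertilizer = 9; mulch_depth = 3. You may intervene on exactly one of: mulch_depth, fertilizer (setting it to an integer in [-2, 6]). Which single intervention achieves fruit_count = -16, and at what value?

Intervening on mulch_depth: fruit_count = -3*mulch_depth - 23. Reaching -16 requires mulch_depth = -7/3, not an integer.
Intervening on fertilizer: with other inputs at their observed values, fruit_count = -2*fertilizer - 14. Solving for -16 gives fertilizer = 1, within [-2, 6].

set fertilizer = 1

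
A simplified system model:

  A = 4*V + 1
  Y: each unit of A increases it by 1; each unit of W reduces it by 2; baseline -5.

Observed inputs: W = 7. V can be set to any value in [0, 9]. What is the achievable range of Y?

-18 to 18

Substituting into the Y equation gives Y = 4*V - 18.
Linear in V, so extremes are at the endpoints: V = 0 gives Y = -18; V = 9 gives Y = 18.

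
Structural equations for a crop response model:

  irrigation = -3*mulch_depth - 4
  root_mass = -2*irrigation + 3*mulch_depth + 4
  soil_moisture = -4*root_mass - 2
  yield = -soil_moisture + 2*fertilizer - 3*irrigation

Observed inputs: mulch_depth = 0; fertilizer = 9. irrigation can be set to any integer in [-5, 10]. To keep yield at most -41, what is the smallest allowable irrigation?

irrigation = 7

Intervening on irrigation fixes its value directly, overriding its dependence on mulch_depth.
Substituting into the root_mass equation gives root_mass = -2*irrigation + 4.
Substituting into the soil_moisture equation gives soil_moisture = 8*irrigation - 18.
This gives yield = -11*irrigation + 36.
Require -11*irrigation + 36 ≤ -41, so irrigation ≥ 7.
The smallest integer in [-5, 10] satisfying this is 7.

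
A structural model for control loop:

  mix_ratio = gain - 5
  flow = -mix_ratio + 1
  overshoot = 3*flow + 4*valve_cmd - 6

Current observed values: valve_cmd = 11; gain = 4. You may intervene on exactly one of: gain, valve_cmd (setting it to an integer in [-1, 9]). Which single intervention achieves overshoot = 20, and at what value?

Intervening on gain: overshoot = -3*gain + 56. Reaching 20 requires gain = 12, outside [-1, 9].
Intervening on valve_cmd: with other inputs at their observed values, overshoot = 4*valve_cmd. Solving for 20 gives valve_cmd = 5, within [-1, 9].

set valve_cmd = 5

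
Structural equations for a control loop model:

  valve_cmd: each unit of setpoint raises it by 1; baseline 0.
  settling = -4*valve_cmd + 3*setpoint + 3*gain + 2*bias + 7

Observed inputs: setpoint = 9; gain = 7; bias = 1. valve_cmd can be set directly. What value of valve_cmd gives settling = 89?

Intervening on valve_cmd fixes its value directly, overriding its dependence on setpoint.
Substituting into the settling equation gives settling = -4*valve_cmd + 57.
Solve -4*valve_cmd + 57 = 89: valve_cmd = (89 - 57) / -4 = -8.

valve_cmd = -8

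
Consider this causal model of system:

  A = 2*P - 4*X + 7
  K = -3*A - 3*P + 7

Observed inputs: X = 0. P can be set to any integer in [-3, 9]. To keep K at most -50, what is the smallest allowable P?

P = 4

Substituting into the A equation gives A = 2*P + 7.
K becomes -9*P - 14.
Require -9*P - 14 ≤ -50, so P ≥ 4.
The smallest integer in [-3, 9] satisfying this is 4.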